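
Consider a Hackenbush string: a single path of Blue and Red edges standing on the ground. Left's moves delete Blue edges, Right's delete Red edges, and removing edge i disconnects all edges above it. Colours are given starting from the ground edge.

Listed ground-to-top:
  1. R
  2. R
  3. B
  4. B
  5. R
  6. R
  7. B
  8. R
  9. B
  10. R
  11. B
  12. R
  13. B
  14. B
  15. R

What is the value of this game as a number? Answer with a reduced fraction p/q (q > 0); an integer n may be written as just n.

-11603/8192

Prefix values for R R B B R R B R B R B R B B R via {L|R} + simplicity:
v(R) = { none | 0 } => -1
v(RR) = { none | -1; 0 } => -2
v(RRB) = { -2 | -1; 0 } => -3/2
v(RRBB) = { -2; -3/2 | -1; 0 } => -5/4
v(RRBBR) = { -2; -3/2 | -5/4; -1; 0 } => -11/8
v(RRBBRR) = { -2; -3/2 | -11/8; -5/4; -1; 0 } => -23/16
v(RRBBRRB) = { -2; -3/2; -23/16 | -11/8; -5/4; -1; 0 } => -45/32
v(RRBBRRBR) = { -2; -3/2; -23/16 | -45/32; -11/8; -5/4; -1; 0 } => -91/64
v(RRBBRRBRB) = { -2; -3/2; -23/16; -91/64 | -45/32; -11/8; -5/4; -1; 0 } => -181/128
v(RRBBRRBRBR) = { -2; -3/2; -23/16; -91/64 | -181/128; -45/32; -11/8; -5/4; -1; 0 } => -363/256
v(RRBBRRBRBRB) = { -2; -3/2; -23/16; -91/64; -363/256 | -181/128; -45/32; -11/8; -5/4; -1; 0 } => -725/512
v(RRBBRRBRBRBR) = { -2; -3/2; -23/16; -91/64; -363/256 | -725/512; -181/128; -45/32; -11/8; -5/4; -1; 0 } => -1451/1024
v(RRBBRRBRBRBRB) = { -2; -3/2; -23/16; -91/64; -363/256; -1451/1024 | -725/512; -181/128; -45/32; -11/8; -5/4; -1; 0 } => -2901/2048
v(RRBBRRBRBRBRBB) = { -2; -3/2; -23/16; -91/64; -363/256; -1451/1024; -2901/2048 | -725/512; -181/128; -45/32; -11/8; -5/4; -1; 0 } => -5801/4096
v(RRBBRRBRBRBRBBR) = { -2; -3/2; -23/16; -91/64; -363/256; -1451/1024; -2901/2048 | -5801/4096; -725/512; -181/128; -45/32; -11/8; -5/4; -1; 0 } => -11603/8192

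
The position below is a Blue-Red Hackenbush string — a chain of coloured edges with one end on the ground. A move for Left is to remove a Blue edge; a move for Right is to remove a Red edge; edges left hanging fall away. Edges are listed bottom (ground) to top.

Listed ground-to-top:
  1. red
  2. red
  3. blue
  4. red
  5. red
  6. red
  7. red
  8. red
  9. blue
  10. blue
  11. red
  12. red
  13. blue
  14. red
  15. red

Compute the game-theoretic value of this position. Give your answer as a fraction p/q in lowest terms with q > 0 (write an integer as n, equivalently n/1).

-16183/8192

Recurse on prefixes of the 15-edge string red red blue red red red red red blue blue red red blue red red:
r: Left { ∅ }, Right { 0 } → simplest -1
rr: Left { ∅ }, Right { -1, 0 } → simplest -2
rrb: Left { -2 }, Right { -1, 0 } → simplest -3/2
rrbr: Left { -2 }, Right { -3/2, -1, 0 } → simplest -7/4
rrbrr: Left { -2 }, Right { -7/4, -3/2, -1, 0 } → simplest -15/8
rrbrrr: Left { -2 }, Right { -15/8, -7/4, -3/2, -1, 0 } → simplest -31/16
rrbrrrr: Left { -2 }, Right { -31/16, -15/8, -7/4, -3/2, -1, 0 } → simplest -63/32
rrbrrrrr: Left { -2 }, Right { -63/32, -31/16, -15/8, -7/4, -3/2, -1, 0 } → simplest -127/64
rrbrrrrrb: Left { -2, -127/64 }, Right { -63/32, -31/16, -15/8, -7/4, -3/2, -1, 0 } → simplest -253/128
rrbrrrrrbb: Left { -2, -127/64, -253/128 }, Right { -63/32, -31/16, -15/8, -7/4, -3/2, -1, 0 } → simplest -505/256
rrbrrrrrbbr: Left { -2, -127/64, -253/128 }, Right { -505/256, -63/32, -31/16, -15/8, -7/4, -3/2, -1, 0 } → simplest -1011/512
rrbrrrrrbbrr: Left { -2, -127/64, -253/128 }, Right { -1011/512, -505/256, -63/32, -31/16, -15/8, -7/4, -3/2, -1, 0 } → simplest -2023/1024
rrbrrrrrbbrrb: Left { -2, -127/64, -253/128, -2023/1024 }, Right { -1011/512, -505/256, -63/32, -31/16, -15/8, -7/4, -3/2, -1, 0 } → simplest -4045/2048
rrbrrrrrbbrrbr: Left { -2, -127/64, -253/128, -2023/1024 }, Right { -4045/2048, -1011/512, -505/256, -63/32, -31/16, -15/8, -7/4, -3/2, -1, 0 } → simplest -8091/4096
rrbrrrrrbbrrbrr: Left { -2, -127/64, -253/128, -2023/1024 }, Right { -8091/4096, -4045/2048, -1011/512, -505/256, -63/32, -31/16, -15/8, -7/4, -3/2, -1, 0 } → simplest -16183/8192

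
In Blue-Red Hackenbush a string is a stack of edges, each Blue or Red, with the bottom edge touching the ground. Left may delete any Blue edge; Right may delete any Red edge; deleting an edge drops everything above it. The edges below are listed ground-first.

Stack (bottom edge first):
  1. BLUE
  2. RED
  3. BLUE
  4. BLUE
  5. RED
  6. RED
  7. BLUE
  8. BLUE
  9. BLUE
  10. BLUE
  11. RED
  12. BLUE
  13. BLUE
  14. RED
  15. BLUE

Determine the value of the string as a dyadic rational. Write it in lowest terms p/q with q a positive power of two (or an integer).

Build v(s[:k]) for k = 1..15, string s = BLUE RED BLUE BLUE RED RED BLUE BLUE BLUE BLUE RED BLUE BLUE RED BLUE.
edge 1 of 15 (BLUE): { 0 | · } -> 1
edge 2 of 15 (RED): { 0 | 1 } -> 1/2
edge 3 of 15 (BLUE): { 0; 1/2 | 1 } -> 3/4
edge 4 of 15 (BLUE): { 0; 1/2; 3/4 | 1 } -> 7/8
edge 5 of 15 (RED): { 0; 1/2; 3/4 | 7/8; 1 } -> 13/16
edge 6 of 15 (RED): { 0; 1/2; 3/4 | 13/16; 7/8; 1 } -> 25/32
edge 7 of 15 (BLUE): { 0; 1/2; 3/4; 25/32 | 13/16; 7/8; 1 } -> 51/64
edge 8 of 15 (BLUE): { 0; 1/2; 3/4; 25/32; 51/64 | 13/16; 7/8; 1 } -> 103/128
edge 9 of 15 (BLUE): { 0; 1/2; 3/4; 25/32; 51/64; 103/128 | 13/16; 7/8; 1 } -> 207/256
edge 10 of 15 (BLUE): { 0; 1/2; 3/4; 25/32; 51/64; 103/128; 207/256 | 13/16; 7/8; 1 } -> 415/512
edge 11 of 15 (RED): { 0; 1/2; 3/4; 25/32; 51/64; 103/128; 207/256 | 415/512; 13/16; 7/8; 1 } -> 829/1024
edge 12 of 15 (BLUE): { 0; 1/2; 3/4; 25/32; 51/64; 103/128; 207/256; 829/1024 | 415/512; 13/16; 7/8; 1 } -> 1659/2048
edge 13 of 15 (BLUE): { 0; 1/2; 3/4; 25/32; 51/64; 103/128; 207/256; 829/1024; 1659/2048 | 415/512; 13/16; 7/8; 1 } -> 3319/4096
edge 14 of 15 (RED): { 0; 1/2; 3/4; 25/32; 51/64; 103/128; 207/256; 829/1024; 1659/2048 | 3319/4096; 415/512; 13/16; 7/8; 1 } -> 6637/8192
edge 15 of 15 (BLUE): { 0; 1/2; 3/4; 25/32; 51/64; 103/128; 207/256; 829/1024; 1659/2048; 6637/8192 | 3319/4096; 415/512; 13/16; 7/8; 1 } -> 13275/16384

13275/16384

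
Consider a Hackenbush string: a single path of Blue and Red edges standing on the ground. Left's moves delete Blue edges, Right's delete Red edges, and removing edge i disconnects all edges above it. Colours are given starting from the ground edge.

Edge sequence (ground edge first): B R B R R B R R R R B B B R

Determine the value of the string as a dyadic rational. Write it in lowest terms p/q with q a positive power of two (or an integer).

step 1: add B to get B; options L={ 0 } R={ (no moves) } = 1
step 2: add R to get BR; options L={ 0 } R={ 1 } = 1/2
step 3: add B to get BRB; options L={ 0; 1/2 } R={ 1 } = 3/4
step 4: add R to get BRBR; options L={ 0; 1/2 } R={ 3/4; 1 } = 5/8
step 5: add R to get BRBRR; options L={ 0; 1/2 } R={ 5/8; 3/4; 1 } = 9/16
step 6: add B to get BRBRRB; options L={ 0; 1/2; 9/16 } R={ 5/8; 3/4; 1 } = 19/32
step 7: add R to get BRBRRBR; options L={ 0; 1/2; 9/16 } R={ 19/32; 5/8; 3/4; 1 } = 37/64
step 8: add R to get BRBRRBRR; options L={ 0; 1/2; 9/16 } R={ 37/64; 19/32; 5/8; 3/4; 1 } = 73/128
step 9: add R to get BRBRRBRRR; options L={ 0; 1/2; 9/16 } R={ 73/128; 37/64; 19/32; 5/8; 3/4; 1 } = 145/256
step 10: add R to get BRBRRBRRRR; options L={ 0; 1/2; 9/16 } R={ 145/256; 73/128; 37/64; 19/32; 5/8; 3/4; 1 } = 289/512
step 11: add B to get BRBRRBRRRRB; options L={ 0; 1/2; 9/16; 289/512 } R={ 145/256; 73/128; 37/64; 19/32; 5/8; 3/4; 1 } = 579/1024
step 12: add B to get BRBRRBRRRRBB; options L={ 0; 1/2; 9/16; 289/512; 579/1024 } R={ 145/256; 73/128; 37/64; 19/32; 5/8; 3/4; 1 } = 1159/2048
step 13: add B to get BRBRRBRRRRBBB; options L={ 0; 1/2; 9/16; 289/512; 579/1024; 1159/2048 } R={ 145/256; 73/128; 37/64; 19/32; 5/8; 3/4; 1 } = 2319/4096
step 14: add R to get BRBRRBRRRRBBBR; options L={ 0; 1/2; 9/16; 289/512; 579/1024; 1159/2048 } R={ 2319/4096; 145/256; 73/128; 37/64; 19/32; 5/8; 3/4; 1 } = 4637/8192

4637/8192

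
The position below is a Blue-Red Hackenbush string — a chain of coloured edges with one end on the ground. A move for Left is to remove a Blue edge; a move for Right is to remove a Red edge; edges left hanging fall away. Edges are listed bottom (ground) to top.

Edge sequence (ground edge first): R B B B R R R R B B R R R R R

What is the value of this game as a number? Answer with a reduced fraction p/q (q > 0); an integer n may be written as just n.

-3903/16384

1 of 15 · R · max L −∞ · min R 0 => -1
2 of 15 · RB · max L -1 · min R 0 => -1/2
3 of 15 · RBB · max L -1/2 · min R 0 => -1/4
4 of 15 · RBBB · max L -1/4 · min R 0 => -1/8
5 of 15 · RBBBR · max L -1/4 · min R -1/8 => -3/16
6 of 15 · RBBBRR · max L -1/4 · min R -3/16 => -7/32
7 of 15 · RBBBRRR · max L -1/4 · min R -7/32 => -15/64
8 of 15 · RBBBRRRR · max L -1/4 · min R -15/64 => -31/128
9 of 15 · RBBBRRRRB · max L -31/128 · min R -15/64 => -61/256
10 of 15 · RBBBRRRRBB · max L -61/256 · min R -15/64 => -121/512
11 of 15 · RBBBRRRRBBR · max L -61/256 · min R -121/512 => -243/1024
12 of 15 · RBBBRRRRBBRR · max L -61/256 · min R -243/1024 => -487/2048
13 of 15 · RBBBRRRRBBRRR · max L -61/256 · min R -487/2048 => -975/4096
14 of 15 · RBBBRRRRBBRRRR · max L -61/256 · min R -975/4096 => -1951/8192
15 of 15 · RBBBRRRRBBRRRRR · max L -61/256 · min R -1951/8192 => -3903/16384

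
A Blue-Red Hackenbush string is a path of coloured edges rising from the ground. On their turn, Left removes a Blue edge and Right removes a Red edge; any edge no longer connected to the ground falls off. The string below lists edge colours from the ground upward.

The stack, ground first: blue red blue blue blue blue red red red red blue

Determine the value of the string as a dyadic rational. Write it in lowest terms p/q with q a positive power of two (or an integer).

Recurse on prefixes of the 11-edge string blue red blue blue blue blue red red red red blue:
g(b) = { 0 | (no moves) } => 1
g(br) = { 0 | 1 } => 1/2
g(brb) = { 0; 1/2 | 1 } => 3/4
g(brbb) = { 0; 1/2; 3/4 | 1 } => 7/8
g(brbbb) = { 0; 1/2; 3/4; 7/8 | 1 } => 15/16
g(brbbbb) = { 0; 1/2; 3/4; 7/8; 15/16 | 1 } => 31/32
g(brbbbbr) = { 0; 1/2; 3/4; 7/8; 15/16 | 31/32; 1 } => 61/64
g(brbbbbrr) = { 0; 1/2; 3/4; 7/8; 15/16 | 61/64; 31/32; 1 } => 121/128
g(brbbbbrrr) = { 0; 1/2; 3/4; 7/8; 15/16 | 121/128; 61/64; 31/32; 1 } => 241/256
g(brbbbbrrrr) = { 0; 1/2; 3/4; 7/8; 15/16 | 241/256; 121/128; 61/64; 31/32; 1 } => 481/512
g(brbbbbrrrrb) = { 0; 1/2; 3/4; 7/8; 15/16; 481/512 | 241/256; 121/128; 61/64; 31/32; 1 } => 963/1024

963/1024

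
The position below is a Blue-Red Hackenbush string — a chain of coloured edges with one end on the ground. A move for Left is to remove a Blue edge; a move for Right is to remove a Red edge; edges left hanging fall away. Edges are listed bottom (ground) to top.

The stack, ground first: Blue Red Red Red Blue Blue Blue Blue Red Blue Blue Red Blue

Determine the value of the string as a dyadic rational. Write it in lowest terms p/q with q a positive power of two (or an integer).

g_1 [B]  L=[0]  R=[·]  => 1
g_2 [BR]  L=[0]  R=[1]  => 1/2
g_3 [BRR]  L=[0]  R=[1/2 1]  => 1/4
g_4 [BRRR]  L=[0]  R=[1/4 1/2 1]  => 1/8
g_5 [BRRRB]  L=[0 1/8]  R=[1/4 1/2 1]  => 3/16
g_6 [BRRRBB]  L=[0 1/8 3/16]  R=[1/4 1/2 1]  => 7/32
g_7 [BRRRBBB]  L=[0 1/8 3/16 7/32]  R=[1/4 1/2 1]  => 15/64
g_8 [BRRRBBBB]  L=[0 1/8 3/16 7/32 15/64]  R=[1/4 1/2 1]  => 31/128
g_9 [BRRRBBBBR]  L=[0 1/8 3/16 7/32 15/64]  R=[31/128 1/4 1/2 1]  => 61/256
g_10 [BRRRBBBBRB]  L=[0 1/8 3/16 7/32 15/64 61/256]  R=[31/128 1/4 1/2 1]  => 123/512
g_11 [BRRRBBBBRBB]  L=[0 1/8 3/16 7/32 15/64 61/256 123/512]  R=[31/128 1/4 1/2 1]  => 247/1024
g_12 [BRRRBBBBRBBR]  L=[0 1/8 3/16 7/32 15/64 61/256 123/512]  R=[247/1024 31/128 1/4 1/2 1]  => 493/2048
g_13 [BRRRBBBBRBBRB]  L=[0 1/8 3/16 7/32 15/64 61/256 123/512 493/2048]  R=[247/1024 31/128 1/4 1/2 1]  => 987/4096

987/4096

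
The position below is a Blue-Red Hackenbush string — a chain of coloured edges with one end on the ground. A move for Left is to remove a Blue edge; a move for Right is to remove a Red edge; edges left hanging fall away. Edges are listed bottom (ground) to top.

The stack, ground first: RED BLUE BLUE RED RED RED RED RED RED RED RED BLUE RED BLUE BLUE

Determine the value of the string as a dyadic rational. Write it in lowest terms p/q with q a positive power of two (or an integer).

v_1 [R]  L=[∅]  R=[0]  = -1
v_2 [RB]  L=[-1]  R=[0]  = -1/2
v_3 [RBB]  L=[-1,-1/2]  R=[0]  = -1/4
v_4 [RBBR]  L=[-1,-1/2]  R=[-1/4,0]  = -3/8
v_5 [RBBRR]  L=[-1,-1/2]  R=[-3/8,-1/4,0]  = -7/16
v_6 [RBBRRR]  L=[-1,-1/2]  R=[-7/16,-3/8,-1/4,0]  = -15/32
v_7 [RBBRRRR]  L=[-1,-1/2]  R=[-15/32,-7/16,-3/8,-1/4,0]  = -31/64
v_8 [RBBRRRRR]  L=[-1,-1/2]  R=[-31/64,-15/32,-7/16,-3/8,-1/4,0]  = -63/128
v_9 [RBBRRRRRR]  L=[-1,-1/2]  R=[-63/128,-31/64,-15/32,-7/16,-3/8,-1/4,0]  = -127/256
v_10 [RBBRRRRRRR]  L=[-1,-1/2]  R=[-127/256,-63/128,-31/64,-15/32,-7/16,-3/8,-1/4,0]  = -255/512
v_11 [RBBRRRRRRRR]  L=[-1,-1/2]  R=[-255/512,-127/256,-63/128,-31/64,-15/32,-7/16,-3/8,-1/4,0]  = -511/1024
v_12 [RBBRRRRRRRRB]  L=[-1,-1/2,-511/1024]  R=[-255/512,-127/256,-63/128,-31/64,-15/32,-7/16,-3/8,-1/4,0]  = -1021/2048
v_13 [RBBRRRRRRRRBR]  L=[-1,-1/2,-511/1024]  R=[-1021/2048,-255/512,-127/256,-63/128,-31/64,-15/32,-7/16,-3/8,-1/4,0]  = -2043/4096
v_14 [RBBRRRRRRRRBRB]  L=[-1,-1/2,-511/1024,-2043/4096]  R=[-1021/2048,-255/512,-127/256,-63/128,-31/64,-15/32,-7/16,-3/8,-1/4,0]  = -4085/8192
v_15 [RBBRRRRRRRRBRBB]  L=[-1,-1/2,-511/1024,-2043/4096,-4085/8192]  R=[-1021/2048,-255/512,-127/256,-63/128,-31/64,-15/32,-7/16,-3/8,-1/4,0]  = -8169/16384

-8169/16384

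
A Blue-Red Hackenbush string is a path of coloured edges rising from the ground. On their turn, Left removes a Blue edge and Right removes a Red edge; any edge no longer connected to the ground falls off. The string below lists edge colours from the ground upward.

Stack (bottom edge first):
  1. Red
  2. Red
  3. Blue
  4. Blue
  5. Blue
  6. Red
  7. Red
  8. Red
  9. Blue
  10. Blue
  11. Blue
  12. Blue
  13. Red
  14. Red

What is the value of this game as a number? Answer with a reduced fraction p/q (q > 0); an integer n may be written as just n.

Recurse on prefixes of the 14-edge string Red Red Blue Blue Blue Red Red Red Blue Blue Blue Blue Red Red:
value_1 [R]  L=[·]  R=[0]  — -1
value_2 [RR]  L=[·]  R=[-1,0]  — -2
value_3 [RRB]  L=[-2]  R=[-1,0]  — -3/2
value_4 [RRBB]  L=[-2,-3/2]  R=[-1,0]  — -5/4
value_5 [RRBBB]  L=[-2,-3/2,-5/4]  R=[-1,0]  — -9/8
value_6 [RRBBBR]  L=[-2,-3/2,-5/4]  R=[-9/8,-1,0]  — -19/16
value_7 [RRBBBRR]  L=[-2,-3/2,-5/4]  R=[-19/16,-9/8,-1,0]  — -39/32
value_8 [RRBBBRRR]  L=[-2,-3/2,-5/4]  R=[-39/32,-19/16,-9/8,-1,0]  — -79/64
value_9 [RRBBBRRRB]  L=[-2,-3/2,-5/4,-79/64]  R=[-39/32,-19/16,-9/8,-1,0]  — -157/128
value_10 [RRBBBRRRBB]  L=[-2,-3/2,-5/4,-79/64,-157/128]  R=[-39/32,-19/16,-9/8,-1,0]  — -313/256
value_11 [RRBBBRRRBBB]  L=[-2,-3/2,-5/4,-79/64,-157/128,-313/256]  R=[-39/32,-19/16,-9/8,-1,0]  — -625/512
value_12 [RRBBBRRRBBBB]  L=[-2,-3/2,-5/4,-79/64,-157/128,-313/256,-625/512]  R=[-39/32,-19/16,-9/8,-1,0]  — -1249/1024
value_13 [RRBBBRRRBBBBR]  L=[-2,-3/2,-5/4,-79/64,-157/128,-313/256,-625/512]  R=[-1249/1024,-39/32,-19/16,-9/8,-1,0]  — -2499/2048
value_14 [RRBBBRRRBBBBRR]  L=[-2,-3/2,-5/4,-79/64,-157/128,-313/256,-625/512]  R=[-2499/2048,-1249/1024,-39/32,-19/16,-9/8,-1,0]  — -4999/4096

-4999/4096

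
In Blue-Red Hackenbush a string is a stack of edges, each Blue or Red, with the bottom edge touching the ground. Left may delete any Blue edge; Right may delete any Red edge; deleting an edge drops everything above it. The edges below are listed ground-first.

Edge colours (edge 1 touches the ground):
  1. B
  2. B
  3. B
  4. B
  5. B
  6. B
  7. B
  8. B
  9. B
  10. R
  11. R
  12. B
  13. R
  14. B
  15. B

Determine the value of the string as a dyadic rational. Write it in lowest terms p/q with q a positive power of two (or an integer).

Build G(s[:k]) for k = 1..15, string s = B B B B B B B B B R R B R B B.
G_1 [B]  L=[0]  R=[]  — 1
G_2 [BB]  L=[0; 1]  R=[]  — 2
G_3 [BBB]  L=[0; 1; 2]  R=[]  — 3
G_4 [BBBB]  L=[0; 1; 2; 3]  R=[]  — 4
G_5 [BBBBB]  L=[0; 1; 2; 3; 4]  R=[]  — 5
G_6 [BBBBBB]  L=[0; 1; 2; 3; 4; 5]  R=[]  — 6
G_7 [BBBBBBB]  L=[0; 1; 2; 3; 4; 5; 6]  R=[]  — 7
G_8 [BBBBBBBB]  L=[0; 1; 2; 3; 4; 5; 6; 7]  R=[]  — 8
G_9 [BBBBBBBBB]  L=[0; 1; 2; 3; 4; 5; 6; 7; 8]  R=[]  — 9
G_10 [BBBBBBBBBR]  L=[0; 1; 2; 3; 4; 5; 6; 7; 8]  R=[9]  — 17/2
G_11 [BBBBBBBBBRR]  L=[0; 1; 2; 3; 4; 5; 6; 7; 8]  R=[17/2; 9]  — 33/4
G_12 [BBBBBBBBBRRB]  L=[0; 1; 2; 3; 4; 5; 6; 7; 8; 33/4]  R=[17/2; 9]  — 67/8
G_13 [BBBBBBBBBRRBR]  L=[0; 1; 2; 3; 4; 5; 6; 7; 8; 33/4]  R=[67/8; 17/2; 9]  — 133/16
G_14 [BBBBBBBBBRRBRB]  L=[0; 1; 2; 3; 4; 5; 6; 7; 8; 33/4; 133/16]  R=[67/8; 17/2; 9]  — 267/32
G_15 [BBBBBBBBBRRBRBB]  L=[0; 1; 2; 3; 4; 5; 6; 7; 8; 33/4; 133/16; 267/32]  R=[67/8; 17/2; 9]  — 535/64

535/64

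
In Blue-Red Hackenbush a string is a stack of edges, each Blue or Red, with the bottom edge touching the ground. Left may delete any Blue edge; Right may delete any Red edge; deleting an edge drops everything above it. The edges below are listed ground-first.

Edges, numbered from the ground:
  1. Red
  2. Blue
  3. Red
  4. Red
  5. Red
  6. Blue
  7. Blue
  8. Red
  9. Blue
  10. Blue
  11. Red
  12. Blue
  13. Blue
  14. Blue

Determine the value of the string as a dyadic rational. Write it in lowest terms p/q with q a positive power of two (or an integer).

Prefix values for Red Blue Red Red Red Blue Blue Red Blue Blue Red Blue Blue Blue via {L|R} + simplicity:
step 1: add Red to get R; options L={ ∅ } R={ 0 } → -1
step 2: add Blue to get RB; options L={ -1 } R={ 0 } → -1/2
step 3: add Red to get RBR; options L={ -1 } R={ -1/2 0 } → -3/4
step 4: add Red to get RBRR; options L={ -1 } R={ -3/4 -1/2 0 } → -7/8
step 5: add Red to get RBRRR; options L={ -1 } R={ -7/8 -3/4 -1/2 0 } → -15/16
step 6: add Blue to get RBRRRB; options L={ -1 -15/16 } R={ -7/8 -3/4 -1/2 0 } → -29/32
step 7: add Blue to get RBRRRBB; options L={ -1 -15/16 -29/32 } R={ -7/8 -3/4 -1/2 0 } → -57/64
step 8: add Red to get RBRRRBBR; options L={ -1 -15/16 -29/32 } R={ -57/64 -7/8 -3/4 -1/2 0 } → -115/128
step 9: add Blue to get RBRRRBBRB; options L={ -1 -15/16 -29/32 -115/128 } R={ -57/64 -7/8 -3/4 -1/2 0 } → -229/256
step 10: add Blue to get RBRRRBBRBB; options L={ -1 -15/16 -29/32 -115/128 -229/256 } R={ -57/64 -7/8 -3/4 -1/2 0 } → -457/512
step 11: add Red to get RBRRRBBRBBR; options L={ -1 -15/16 -29/32 -115/128 -229/256 } R={ -457/512 -57/64 -7/8 -3/4 -1/2 0 } → -915/1024
step 12: add Blue to get RBRRRBBRBBRB; options L={ -1 -15/16 -29/32 -115/128 -229/256 -915/1024 } R={ -457/512 -57/64 -7/8 -3/4 -1/2 0 } → -1829/2048
step 13: add Blue to get RBRRRBBRBBRBB; options L={ -1 -15/16 -29/32 -115/128 -229/256 -915/1024 -1829/2048 } R={ -457/512 -57/64 -7/8 -3/4 -1/2 0 } → -3657/4096
step 14: add Blue to get RBRRRBBRBBRBBB; options L={ -1 -15/16 -29/32 -115/128 -229/256 -915/1024 -1829/2048 -3657/4096 } R={ -457/512 -57/64 -7/8 -3/4 -1/2 0 } → -7313/8192

-7313/8192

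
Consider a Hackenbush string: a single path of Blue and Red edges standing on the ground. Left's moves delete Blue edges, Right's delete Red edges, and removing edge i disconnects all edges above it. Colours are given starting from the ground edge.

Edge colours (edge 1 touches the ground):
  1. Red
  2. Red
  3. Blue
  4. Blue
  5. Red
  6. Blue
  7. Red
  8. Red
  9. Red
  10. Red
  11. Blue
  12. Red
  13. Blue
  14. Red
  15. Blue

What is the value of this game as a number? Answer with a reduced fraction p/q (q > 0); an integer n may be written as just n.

-11221/8192

Prefix values for Red Red Blue Blue Red Blue Red Red Red Red Blue Red Blue Red Blue via {L|R} + simplicity:
R: Left { — }, Right { 0 } → simplest -1
RR: Left { — }, Right { -1, 0 } → simplest -2
RRB: Left { -2 }, Right { -1, 0 } → simplest -3/2
RRBB: Left { -2, -3/2 }, Right { -1, 0 } → simplest -5/4
RRBBR: Left { -2, -3/2 }, Right { -5/4, -1, 0 } → simplest -11/8
RRBBRB: Left { -2, -3/2, -11/8 }, Right { -5/4, -1, 0 } → simplest -21/16
RRBBRBR: Left { -2, -3/2, -11/8 }, Right { -21/16, -5/4, -1, 0 } → simplest -43/32
RRBBRBRR: Left { -2, -3/2, -11/8 }, Right { -43/32, -21/16, -5/4, -1, 0 } → simplest -87/64
RRBBRBRRR: Left { -2, -3/2, -11/8 }, Right { -87/64, -43/32, -21/16, -5/4, -1, 0 } → simplest -175/128
RRBBRBRRRR: Left { -2, -3/2, -11/8 }, Right { -175/128, -87/64, -43/32, -21/16, -5/4, -1, 0 } → simplest -351/256
RRBBRBRRRRB: Left { -2, -3/2, -11/8, -351/256 }, Right { -175/128, -87/64, -43/32, -21/16, -5/4, -1, 0 } → simplest -701/512
RRBBRBRRRRBR: Left { -2, -3/2, -11/8, -351/256 }, Right { -701/512, -175/128, -87/64, -43/32, -21/16, -5/4, -1, 0 } → simplest -1403/1024
RRBBRBRRRRBRB: Left { -2, -3/2, -11/8, -351/256, -1403/1024 }, Right { -701/512, -175/128, -87/64, -43/32, -21/16, -5/4, -1, 0 } → simplest -2805/2048
RRBBRBRRRRBRBR: Left { -2, -3/2, -11/8, -351/256, -1403/1024 }, Right { -2805/2048, -701/512, -175/128, -87/64, -43/32, -21/16, -5/4, -1, 0 } → simplest -5611/4096
RRBBRBRRRRBRBRB: Left { -2, -3/2, -11/8, -351/256, -1403/1024, -5611/4096 }, Right { -2805/2048, -701/512, -175/128, -87/64, -43/32, -21/16, -5/4, -1, 0 } → simplest -11221/8192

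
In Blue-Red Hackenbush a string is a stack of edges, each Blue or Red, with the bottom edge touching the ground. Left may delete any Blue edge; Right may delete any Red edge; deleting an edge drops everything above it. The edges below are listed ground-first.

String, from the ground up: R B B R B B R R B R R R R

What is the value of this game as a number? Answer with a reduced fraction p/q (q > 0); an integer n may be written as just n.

-1247/4096

v_1 [R]  L=[—]  R=[0]  gives -1
v_2 [RB]  L=[-1]  R=[0]  gives -1/2
v_3 [RBB]  L=[-1, -1/2]  R=[0]  gives -1/4
v_4 [RBBR]  L=[-1, -1/2]  R=[-1/4, 0]  gives -3/8
v_5 [RBBRB]  L=[-1, -1/2, -3/8]  R=[-1/4, 0]  gives -5/16
v_6 [RBBRBB]  L=[-1, -1/2, -3/8, -5/16]  R=[-1/4, 0]  gives -9/32
v_7 [RBBRBBR]  L=[-1, -1/2, -3/8, -5/16]  R=[-9/32, -1/4, 0]  gives -19/64
v_8 [RBBRBBRR]  L=[-1, -1/2, -3/8, -5/16]  R=[-19/64, -9/32, -1/4, 0]  gives -39/128
v_9 [RBBRBBRRB]  L=[-1, -1/2, -3/8, -5/16, -39/128]  R=[-19/64, -9/32, -1/4, 0]  gives -77/256
v_10 [RBBRBBRRBR]  L=[-1, -1/2, -3/8, -5/16, -39/128]  R=[-77/256, -19/64, -9/32, -1/4, 0]  gives -155/512
v_11 [RBBRBBRRBRR]  L=[-1, -1/2, -3/8, -5/16, -39/128]  R=[-155/512, -77/256, -19/64, -9/32, -1/4, 0]  gives -311/1024
v_12 [RBBRBBRRBRRR]  L=[-1, -1/2, -3/8, -5/16, -39/128]  R=[-311/1024, -155/512, -77/256, -19/64, -9/32, -1/4, 0]  gives -623/2048
v_13 [RBBRBBRRBRRRR]  L=[-1, -1/2, -3/8, -5/16, -39/128]  R=[-623/2048, -311/1024, -155/512, -77/256, -19/64, -9/32, -1/4, 0]  gives -1247/4096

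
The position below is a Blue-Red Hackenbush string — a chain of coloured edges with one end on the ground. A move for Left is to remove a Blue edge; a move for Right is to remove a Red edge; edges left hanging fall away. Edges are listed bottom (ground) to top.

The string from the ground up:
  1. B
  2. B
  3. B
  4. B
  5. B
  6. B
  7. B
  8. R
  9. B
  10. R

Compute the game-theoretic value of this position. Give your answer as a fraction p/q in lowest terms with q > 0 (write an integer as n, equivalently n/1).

Recurse on prefixes of the 10-edge string B B B B B B B R B R:
B: Left { 0 }, Right { none } so simplest 1
BB: Left { 0 1 }, Right { none } so simplest 2
BBB: Left { 0 1 2 }, Right { none } so simplest 3
BBBB: Left { 0 1 2 3 }, Right { none } so simplest 4
BBBBB: Left { 0 1 2 3 4 }, Right { none } so simplest 5
BBBBBB: Left { 0 1 2 3 4 5 }, Right { none } so simplest 6
BBBBBBB: Left { 0 1 2 3 4 5 6 }, Right { none } so simplest 7
BBBBBBBR: Left { 0 1 2 3 4 5 6 }, Right { 7 } so simplest 13/2
BBBBBBBRB: Left { 0 1 2 3 4 5 6 13/2 }, Right { 7 } so simplest 27/4
BBBBBBBRBR: Left { 0 1 2 3 4 5 6 13/2 }, Right { 27/4 7 } so simplest 53/8

53/8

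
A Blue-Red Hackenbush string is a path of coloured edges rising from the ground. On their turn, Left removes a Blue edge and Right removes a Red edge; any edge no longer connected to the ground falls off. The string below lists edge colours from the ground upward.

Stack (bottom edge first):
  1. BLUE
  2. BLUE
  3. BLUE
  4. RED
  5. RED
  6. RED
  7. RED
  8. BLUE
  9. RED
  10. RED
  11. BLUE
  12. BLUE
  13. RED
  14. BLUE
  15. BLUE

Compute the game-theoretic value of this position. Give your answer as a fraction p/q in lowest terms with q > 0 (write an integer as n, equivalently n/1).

Build G(s[:k]) for k = 1..15, string s = BLUE BLUE BLUE RED RED RED RED BLUE RED RED BLUE BLUE RED BLUE BLUE.
edge 1 of 15 (BLUE): { 0 | none } = 1
edge 2 of 15 (BLUE): { 0; 1 | none } = 2
edge 3 of 15 (BLUE): { 0; 1; 2 | none } = 3
edge 4 of 15 (RED): { 0; 1; 2 | 3 } = 5/2
edge 5 of 15 (RED): { 0; 1; 2 | 5/2; 3 } = 9/4
edge 6 of 15 (RED): { 0; 1; 2 | 9/4; 5/2; 3 } = 17/8
edge 7 of 15 (RED): { 0; 1; 2 | 17/8; 9/4; 5/2; 3 } = 33/16
edge 8 of 15 (BLUE): { 0; 1; 2; 33/16 | 17/8; 9/4; 5/2; 3 } = 67/32
edge 9 of 15 (RED): { 0; 1; 2; 33/16 | 67/32; 17/8; 9/4; 5/2; 3 } = 133/64
edge 10 of 15 (RED): { 0; 1; 2; 33/16 | 133/64; 67/32; 17/8; 9/4; 5/2; 3 } = 265/128
edge 11 of 15 (BLUE): { 0; 1; 2; 33/16; 265/128 | 133/64; 67/32; 17/8; 9/4; 5/2; 3 } = 531/256
edge 12 of 15 (BLUE): { 0; 1; 2; 33/16; 265/128; 531/256 | 133/64; 67/32; 17/8; 9/4; 5/2; 3 } = 1063/512
edge 13 of 15 (RED): { 0; 1; 2; 33/16; 265/128; 531/256 | 1063/512; 133/64; 67/32; 17/8; 9/4; 5/2; 3 } = 2125/1024
edge 14 of 15 (BLUE): { 0; 1; 2; 33/16; 265/128; 531/256; 2125/1024 | 1063/512; 133/64; 67/32; 17/8; 9/4; 5/2; 3 } = 4251/2048
edge 15 of 15 (BLUE): { 0; 1; 2; 33/16; 265/128; 531/256; 2125/1024; 4251/2048 | 1063/512; 133/64; 67/32; 17/8; 9/4; 5/2; 3 } = 8503/4096

8503/4096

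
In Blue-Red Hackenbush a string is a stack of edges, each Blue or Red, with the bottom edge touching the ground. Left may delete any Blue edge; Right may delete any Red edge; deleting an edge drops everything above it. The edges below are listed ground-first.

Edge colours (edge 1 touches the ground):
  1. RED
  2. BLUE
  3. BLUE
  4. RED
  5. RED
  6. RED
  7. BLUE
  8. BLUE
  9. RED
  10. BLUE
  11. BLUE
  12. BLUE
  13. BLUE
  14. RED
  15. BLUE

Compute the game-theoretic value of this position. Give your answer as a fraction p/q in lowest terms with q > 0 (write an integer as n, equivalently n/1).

-7301/16384

Prefix values for RED BLUE BLUE RED RED RED BLUE BLUE RED BLUE BLUE BLUE BLUE RED BLUE via {L|R} + simplicity:
value(R) = { — | 0 } ⇒ -1
value(RB) = { -1 | 0 } ⇒ -1/2
value(RBB) = { -1, -1/2 | 0 } ⇒ -1/4
value(RBBR) = { -1, -1/2 | -1/4, 0 } ⇒ -3/8
value(RBBRR) = { -1, -1/2 | -3/8, -1/4, 0 } ⇒ -7/16
value(RBBRRR) = { -1, -1/2 | -7/16, -3/8, -1/4, 0 } ⇒ -15/32
value(RBBRRRB) = { -1, -1/2, -15/32 | -7/16, -3/8, -1/4, 0 } ⇒ -29/64
value(RBBRRRBB) = { -1, -1/2, -15/32, -29/64 | -7/16, -3/8, -1/4, 0 } ⇒ -57/128
value(RBBRRRBBR) = { -1, -1/2, -15/32, -29/64 | -57/128, -7/16, -3/8, -1/4, 0 } ⇒ -115/256
value(RBBRRRBBRB) = { -1, -1/2, -15/32, -29/64, -115/256 | -57/128, -7/16, -3/8, -1/4, 0 } ⇒ -229/512
value(RBBRRRBBRBB) = { -1, -1/2, -15/32, -29/64, -115/256, -229/512 | -57/128, -7/16, -3/8, -1/4, 0 } ⇒ -457/1024
value(RBBRRRBBRBBB) = { -1, -1/2, -15/32, -29/64, -115/256, -229/512, -457/1024 | -57/128, -7/16, -3/8, -1/4, 0 } ⇒ -913/2048
value(RBBRRRBBRBBBB) = { -1, -1/2, -15/32, -29/64, -115/256, -229/512, -457/1024, -913/2048 | -57/128, -7/16, -3/8, -1/4, 0 } ⇒ -1825/4096
value(RBBRRRBBRBBBBR) = { -1, -1/2, -15/32, -29/64, -115/256, -229/512, -457/1024, -913/2048 | -1825/4096, -57/128, -7/16, -3/8, -1/4, 0 } ⇒ -3651/8192
value(RBBRRRBBRBBBBRB) = { -1, -1/2, -15/32, -29/64, -115/256, -229/512, -457/1024, -913/2048, -3651/8192 | -1825/4096, -57/128, -7/16, -3/8, -1/4, 0 } ⇒ -7301/16384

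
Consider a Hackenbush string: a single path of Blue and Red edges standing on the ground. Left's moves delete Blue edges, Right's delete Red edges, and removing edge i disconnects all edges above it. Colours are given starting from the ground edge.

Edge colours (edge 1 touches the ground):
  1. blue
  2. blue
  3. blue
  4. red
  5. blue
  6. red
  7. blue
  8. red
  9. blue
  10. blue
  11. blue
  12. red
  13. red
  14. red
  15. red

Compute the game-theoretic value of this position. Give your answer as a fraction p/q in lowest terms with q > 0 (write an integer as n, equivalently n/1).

Prefix values for blue blue blue red blue red blue red blue blue blue red red red red via {L|R} + simplicity:
value_1 [b]  L=[0]  R=[none]  → 1
value_2 [bb]  L=[0, 1]  R=[none]  → 2
value_3 [bbb]  L=[0, 1, 2]  R=[none]  → 3
value_4 [bbbr]  L=[0, 1, 2]  R=[3]  → 5/2
value_5 [bbbrb]  L=[0, 1, 2, 5/2]  R=[3]  → 11/4
value_6 [bbbrbr]  L=[0, 1, 2, 5/2]  R=[11/4, 3]  → 21/8
value_7 [bbbrbrb]  L=[0, 1, 2, 5/2, 21/8]  R=[11/4, 3]  → 43/16
value_8 [bbbrbrbr]  L=[0, 1, 2, 5/2, 21/8]  R=[43/16, 11/4, 3]  → 85/32
value_9 [bbbrbrbrb]  L=[0, 1, 2, 5/2, 21/8, 85/32]  R=[43/16, 11/4, 3]  → 171/64
value_10 [bbbrbrbrbb]  L=[0, 1, 2, 5/2, 21/8, 85/32, 171/64]  R=[43/16, 11/4, 3]  → 343/128
value_11 [bbbrbrbrbbb]  L=[0, 1, 2, 5/2, 21/8, 85/32, 171/64, 343/128]  R=[43/16, 11/4, 3]  → 687/256
value_12 [bbbrbrbrbbbr]  L=[0, 1, 2, 5/2, 21/8, 85/32, 171/64, 343/128]  R=[687/256, 43/16, 11/4, 3]  → 1373/512
value_13 [bbbrbrbrbbbrr]  L=[0, 1, 2, 5/2, 21/8, 85/32, 171/64, 343/128]  R=[1373/512, 687/256, 43/16, 11/4, 3]  → 2745/1024
value_14 [bbbrbrbrbbbrrr]  L=[0, 1, 2, 5/2, 21/8, 85/32, 171/64, 343/128]  R=[2745/1024, 1373/512, 687/256, 43/16, 11/4, 3]  → 5489/2048
value_15 [bbbrbrbrbbbrrrr]  L=[0, 1, 2, 5/2, 21/8, 85/32, 171/64, 343/128]  R=[5489/2048, 2745/1024, 1373/512, 687/256, 43/16, 11/4, 3]  → 10977/4096

10977/4096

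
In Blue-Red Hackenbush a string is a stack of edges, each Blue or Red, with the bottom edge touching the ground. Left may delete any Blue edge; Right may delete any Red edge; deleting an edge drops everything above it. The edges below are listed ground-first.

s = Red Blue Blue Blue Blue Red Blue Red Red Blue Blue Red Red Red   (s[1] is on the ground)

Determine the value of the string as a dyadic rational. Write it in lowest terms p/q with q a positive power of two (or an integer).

-719/8192

step 1: add Red to get R; options L={  } R={ 0 } => -1
step 2: add Blue to get RB; options L={ -1 } R={ 0 } => -1/2
step 3: add Blue to get RBB; options L={ -1 -1/2 } R={ 0 } => -1/4
step 4: add Blue to get RBBB; options L={ -1 -1/2 -1/4 } R={ 0 } => -1/8
step 5: add Blue to get RBBBB; options L={ -1 -1/2 -1/4 -1/8 } R={ 0 } => -1/16
step 6: add Red to get RBBBBR; options L={ -1 -1/2 -1/4 -1/8 } R={ -1/16 0 } => -3/32
step 7: add Blue to get RBBBBRB; options L={ -1 -1/2 -1/4 -1/8 -3/32 } R={ -1/16 0 } => -5/64
step 8: add Red to get RBBBBRBR; options L={ -1 -1/2 -1/4 -1/8 -3/32 } R={ -5/64 -1/16 0 } => -11/128
step 9: add Red to get RBBBBRBRR; options L={ -1 -1/2 -1/4 -1/8 -3/32 } R={ -11/128 -5/64 -1/16 0 } => -23/256
step 10: add Blue to get RBBBBRBRRB; options L={ -1 -1/2 -1/4 -1/8 -3/32 -23/256 } R={ -11/128 -5/64 -1/16 0 } => -45/512
step 11: add Blue to get RBBBBRBRRBB; options L={ -1 -1/2 -1/4 -1/8 -3/32 -23/256 -45/512 } R={ -11/128 -5/64 -1/16 0 } => -89/1024
step 12: add Red to get RBBBBRBRRBBR; options L={ -1 -1/2 -1/4 -1/8 -3/32 -23/256 -45/512 } R={ -89/1024 -11/128 -5/64 -1/16 0 } => -179/2048
step 13: add Red to get RBBBBRBRRBBRR; options L={ -1 -1/2 -1/4 -1/8 -3/32 -23/256 -45/512 } R={ -179/2048 -89/1024 -11/128 -5/64 -1/16 0 } => -359/4096
step 14: add Red to get RBBBBRBRRBBRRR; options L={ -1 -1/2 -1/4 -1/8 -3/32 -23/256 -45/512 } R={ -359/4096 -179/2048 -89/1024 -11/128 -5/64 -1/16 0 } => -719/8192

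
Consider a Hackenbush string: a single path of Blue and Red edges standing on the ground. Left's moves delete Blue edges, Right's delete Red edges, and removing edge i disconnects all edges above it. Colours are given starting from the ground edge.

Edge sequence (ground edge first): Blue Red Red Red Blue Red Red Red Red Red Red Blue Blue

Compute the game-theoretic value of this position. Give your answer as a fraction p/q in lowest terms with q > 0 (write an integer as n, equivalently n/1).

519/4096

edge 1 of 13 (Blue): { 0 |  } so 1
edge 2 of 13 (Red): { 0 | 1 } so 1/2
edge 3 of 13 (Red): { 0 | 1/2 1 } so 1/4
edge 4 of 13 (Red): { 0 | 1/4 1/2 1 } so 1/8
edge 5 of 13 (Blue): { 0 1/8 | 1/4 1/2 1 } so 3/16
edge 6 of 13 (Red): { 0 1/8 | 3/16 1/4 1/2 1 } so 5/32
edge 7 of 13 (Red): { 0 1/8 | 5/32 3/16 1/4 1/2 1 } so 9/64
edge 8 of 13 (Red): { 0 1/8 | 9/64 5/32 3/16 1/4 1/2 1 } so 17/128
edge 9 of 13 (Red): { 0 1/8 | 17/128 9/64 5/32 3/16 1/4 1/2 1 } so 33/256
edge 10 of 13 (Red): { 0 1/8 | 33/256 17/128 9/64 5/32 3/16 1/4 1/2 1 } so 65/512
edge 11 of 13 (Red): { 0 1/8 | 65/512 33/256 17/128 9/64 5/32 3/16 1/4 1/2 1 } so 129/1024
edge 12 of 13 (Blue): { 0 1/8 129/1024 | 65/512 33/256 17/128 9/64 5/32 3/16 1/4 1/2 1 } so 259/2048
edge 13 of 13 (Blue): { 0 1/8 129/1024 259/2048 | 65/512 33/256 17/128 9/64 5/32 3/16 1/4 1/2 1 } so 519/4096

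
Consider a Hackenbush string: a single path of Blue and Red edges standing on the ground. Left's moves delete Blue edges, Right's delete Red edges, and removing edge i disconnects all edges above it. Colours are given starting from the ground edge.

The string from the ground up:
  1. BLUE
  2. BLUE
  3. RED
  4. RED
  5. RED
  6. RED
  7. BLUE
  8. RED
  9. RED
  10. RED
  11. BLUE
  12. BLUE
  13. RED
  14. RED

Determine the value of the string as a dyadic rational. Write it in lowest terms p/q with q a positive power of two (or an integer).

Build value(s[:k]) for k = 1..14, string s = BLUE BLUE RED RED RED RED BLUE RED RED RED BLUE BLUE RED RED.
edge 1 of 14 (BLUE): { 0 | (no moves) } ⇒ 1
edge 2 of 14 (BLUE): { 0, 1 | (no moves) } ⇒ 2
edge 3 of 14 (RED): { 0, 1 | 2 } ⇒ 3/2
edge 4 of 14 (RED): { 0, 1 | 3/2, 2 } ⇒ 5/4
edge 5 of 14 (RED): { 0, 1 | 5/4, 3/2, 2 } ⇒ 9/8
edge 6 of 14 (RED): { 0, 1 | 9/8, 5/4, 3/2, 2 } ⇒ 17/16
edge 7 of 14 (BLUE): { 0, 1, 17/16 | 9/8, 5/4, 3/2, 2 } ⇒ 35/32
edge 8 of 14 (RED): { 0, 1, 17/16 | 35/32, 9/8, 5/4, 3/2, 2 } ⇒ 69/64
edge 9 of 14 (RED): { 0, 1, 17/16 | 69/64, 35/32, 9/8, 5/4, 3/2, 2 } ⇒ 137/128
edge 10 of 14 (RED): { 0, 1, 17/16 | 137/128, 69/64, 35/32, 9/8, 5/4, 3/2, 2 } ⇒ 273/256
edge 11 of 14 (BLUE): { 0, 1, 17/16, 273/256 | 137/128, 69/64, 35/32, 9/8, 5/4, 3/2, 2 } ⇒ 547/512
edge 12 of 14 (BLUE): { 0, 1, 17/16, 273/256, 547/512 | 137/128, 69/64, 35/32, 9/8, 5/4, 3/2, 2 } ⇒ 1095/1024
edge 13 of 14 (RED): { 0, 1, 17/16, 273/256, 547/512 | 1095/1024, 137/128, 69/64, 35/32, 9/8, 5/4, 3/2, 2 } ⇒ 2189/2048
edge 14 of 14 (RED): { 0, 1, 17/16, 273/256, 547/512 | 2189/2048, 1095/1024, 137/128, 69/64, 35/32, 9/8, 5/4, 3/2, 2 } ⇒ 4377/4096

4377/4096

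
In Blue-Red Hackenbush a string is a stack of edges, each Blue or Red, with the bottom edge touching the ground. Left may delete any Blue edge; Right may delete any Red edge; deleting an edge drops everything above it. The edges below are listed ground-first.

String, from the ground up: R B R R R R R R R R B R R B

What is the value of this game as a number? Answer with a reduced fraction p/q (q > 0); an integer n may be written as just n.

-8173/8192

Recurse on prefixes of the 14-edge string R B R R R R R R R R B R R B:
val(R) = { (no moves) | 0 } ⇒ -1
val(RB) = { -1 | 0 } ⇒ -1/2
val(RBR) = { -1 | -1/2; 0 } ⇒ -3/4
val(RBRR) = { -1 | -3/4; -1/2; 0 } ⇒ -7/8
val(RBRRR) = { -1 | -7/8; -3/4; -1/2; 0 } ⇒ -15/16
val(RBRRRR) = { -1 | -15/16; -7/8; -3/4; -1/2; 0 } ⇒ -31/32
val(RBRRRRR) = { -1 | -31/32; -15/16; -7/8; -3/4; -1/2; 0 } ⇒ -63/64
val(RBRRRRRR) = { -1 | -63/64; -31/32; -15/16; -7/8; -3/4; -1/2; 0 } ⇒ -127/128
val(RBRRRRRRR) = { -1 | -127/128; -63/64; -31/32; -15/16; -7/8; -3/4; -1/2; 0 } ⇒ -255/256
val(RBRRRRRRRR) = { -1 | -255/256; -127/128; -63/64; -31/32; -15/16; -7/8; -3/4; -1/2; 0 } ⇒ -511/512
val(RBRRRRRRRRB) = { -1; -511/512 | -255/256; -127/128; -63/64; -31/32; -15/16; -7/8; -3/4; -1/2; 0 } ⇒ -1021/1024
val(RBRRRRRRRRBR) = { -1; -511/512 | -1021/1024; -255/256; -127/128; -63/64; -31/32; -15/16; -7/8; -3/4; -1/2; 0 } ⇒ -2043/2048
val(RBRRRRRRRRBRR) = { -1; -511/512 | -2043/2048; -1021/1024; -255/256; -127/128; -63/64; -31/32; -15/16; -7/8; -3/4; -1/2; 0 } ⇒ -4087/4096
val(RBRRRRRRRRBRRB) = { -1; -511/512; -4087/4096 | -2043/2048; -1021/1024; -255/256; -127/128; -63/64; -31/32; -15/16; -7/8; -3/4; -1/2; 0 } ⇒ -8173/8192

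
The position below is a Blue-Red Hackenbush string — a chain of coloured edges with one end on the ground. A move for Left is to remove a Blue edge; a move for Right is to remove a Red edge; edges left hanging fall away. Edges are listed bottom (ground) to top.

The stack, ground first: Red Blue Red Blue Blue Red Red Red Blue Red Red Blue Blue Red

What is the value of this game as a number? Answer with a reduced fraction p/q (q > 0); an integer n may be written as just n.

-5043/8192

Recurse on prefixes of the 14-edge string Red Blue Red Blue Blue Red Red Red Blue Red Red Blue Blue Red:
R: Left { · }, Right { 0 } = simplest -1
RB: Left { -1 }, Right { 0 } = simplest -1/2
RBR: Left { -1 }, Right { -1/2 0 } = simplest -3/4
RBRB: Left { -1 -3/4 }, Right { -1/2 0 } = simplest -5/8
RBRBB: Left { -1 -3/4 -5/8 }, Right { -1/2 0 } = simplest -9/16
RBRBBR: Left { -1 -3/4 -5/8 }, Right { -9/16 -1/2 0 } = simplest -19/32
RBRBBRR: Left { -1 -3/4 -5/8 }, Right { -19/32 -9/16 -1/2 0 } = simplest -39/64
RBRBBRRR: Left { -1 -3/4 -5/8 }, Right { -39/64 -19/32 -9/16 -1/2 0 } = simplest -79/128
RBRBBRRRB: Left { -1 -3/4 -5/8 -79/128 }, Right { -39/64 -19/32 -9/16 -1/2 0 } = simplest -157/256
RBRBBRRRBR: Left { -1 -3/4 -5/8 -79/128 }, Right { -157/256 -39/64 -19/32 -9/16 -1/2 0 } = simplest -315/512
RBRBBRRRBRR: Left { -1 -3/4 -5/8 -79/128 }, Right { -315/512 -157/256 -39/64 -19/32 -9/16 -1/2 0 } = simplest -631/1024
RBRBBRRRBRRB: Left { -1 -3/4 -5/8 -79/128 -631/1024 }, Right { -315/512 -157/256 -39/64 -19/32 -9/16 -1/2 0 } = simplest -1261/2048
RBRBBRRRBRRBB: Left { -1 -3/4 -5/8 -79/128 -631/1024 -1261/2048 }, Right { -315/512 -157/256 -39/64 -19/32 -9/16 -1/2 0 } = simplest -2521/4096
RBRBBRRRBRRBBR: Left { -1 -3/4 -5/8 -79/128 -631/1024 -1261/2048 }, Right { -2521/4096 -315/512 -157/256 -39/64 -19/32 -9/16 -1/2 0 } = simplest -5043/8192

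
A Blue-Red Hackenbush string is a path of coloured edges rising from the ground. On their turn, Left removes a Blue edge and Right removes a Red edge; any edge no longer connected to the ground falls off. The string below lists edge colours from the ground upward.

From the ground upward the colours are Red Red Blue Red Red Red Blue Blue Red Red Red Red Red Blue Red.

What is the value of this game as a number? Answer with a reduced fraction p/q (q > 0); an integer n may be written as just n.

R: Left { none }, Right { 0 } = simplest -1
RR: Left { none }, Right { -1 0 } = simplest -2
RRB: Left { -2 }, Right { -1 0 } = simplest -3/2
RRBR: Left { -2 }, Right { -3/2 -1 0 } = simplest -7/4
RRBRR: Left { -2 }, Right { -7/4 -3/2 -1 0 } = simplest -15/8
RRBRRR: Left { -2 }, Right { -15/8 -7/4 -3/2 -1 0 } = simplest -31/16
RRBRRRB: Left { -2 -31/16 }, Right { -15/8 -7/4 -3/2 -1 0 } = simplest -61/32
RRBRRRBB: Left { -2 -31/16 -61/32 }, Right { -15/8 -7/4 -3/2 -1 0 } = simplest -121/64
RRBRRRBBR: Left { -2 -31/16 -61/32 }, Right { -121/64 -15/8 -7/4 -3/2 -1 0 } = simplest -243/128
RRBRRRBBRR: Left { -2 -31/16 -61/32 }, Right { -243/128 -121/64 -15/8 -7/4 -3/2 -1 0 } = simplest -487/256
RRBRRRBBRRR: Left { -2 -31/16 -61/32 }, Right { -487/256 -243/128 -121/64 -15/8 -7/4 -3/2 -1 0 } = simplest -975/512
RRBRRRBBRRRR: Left { -2 -31/16 -61/32 }, Right { -975/512 -487/256 -243/128 -121/64 -15/8 -7/4 -3/2 -1 0 } = simplest -1951/1024
RRBRRRBBRRRRR: Left { -2 -31/16 -61/32 }, Right { -1951/1024 -975/512 -487/256 -243/128 -121/64 -15/8 -7/4 -3/2 -1 0 } = simplest -3903/2048
RRBRRRBBRRRRRB: Left { -2 -31/16 -61/32 -3903/2048 }, Right { -1951/1024 -975/512 -487/256 -243/128 -121/64 -15/8 -7/4 -3/2 -1 0 } = simplest -7805/4096
RRBRRRBBRRRRRBR: Left { -2 -31/16 -61/32 -3903/2048 }, Right { -7805/4096 -1951/1024 -975/512 -487/256 -243/128 -121/64 -15/8 -7/4 -3/2 -1 0 } = simplest -15611/8192

-15611/8192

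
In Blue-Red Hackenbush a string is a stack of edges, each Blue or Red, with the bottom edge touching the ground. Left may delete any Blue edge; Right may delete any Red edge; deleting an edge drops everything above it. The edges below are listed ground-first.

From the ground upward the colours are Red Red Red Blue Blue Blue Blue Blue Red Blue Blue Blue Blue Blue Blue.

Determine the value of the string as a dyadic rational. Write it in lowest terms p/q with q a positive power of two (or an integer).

Build G(s[:k]) for k = 1..15, string s = Red Red Red Blue Blue Blue Blue Blue Red Blue Blue Blue Blue Blue Blue.
G_1 [R]  L=[∅]  R=[0]  so -1
G_2 [RR]  L=[∅]  R=[-1,0]  so -2
G_3 [RRR]  L=[∅]  R=[-2,-1,0]  so -3
G_4 [RRRB]  L=[-3]  R=[-2,-1,0]  so -5/2
G_5 [RRRBB]  L=[-3,-5/2]  R=[-2,-1,0]  so -9/4
G_6 [RRRBBB]  L=[-3,-5/2,-9/4]  R=[-2,-1,0]  so -17/8
G_7 [RRRBBBB]  L=[-3,-5/2,-9/4,-17/8]  R=[-2,-1,0]  so -33/16
G_8 [RRRBBBBB]  L=[-3,-5/2,-9/4,-17/8,-33/16]  R=[-2,-1,0]  so -65/32
G_9 [RRRBBBBBR]  L=[-3,-5/2,-9/4,-17/8,-33/16]  R=[-65/32,-2,-1,0]  so -131/64
G_10 [RRRBBBBBRB]  L=[-3,-5/2,-9/4,-17/8,-33/16,-131/64]  R=[-65/32,-2,-1,0]  so -261/128
G_11 [RRRBBBBBRBB]  L=[-3,-5/2,-9/4,-17/8,-33/16,-131/64,-261/128]  R=[-65/32,-2,-1,0]  so -521/256
G_12 [RRRBBBBBRBBB]  L=[-3,-5/2,-9/4,-17/8,-33/16,-131/64,-261/128,-521/256]  R=[-65/32,-2,-1,0]  so -1041/512
G_13 [RRRBBBBBRBBBB]  L=[-3,-5/2,-9/4,-17/8,-33/16,-131/64,-261/128,-521/256,-1041/512]  R=[-65/32,-2,-1,0]  so -2081/1024
G_14 [RRRBBBBBRBBBBB]  L=[-3,-5/2,-9/4,-17/8,-33/16,-131/64,-261/128,-521/256,-1041/512,-2081/1024]  R=[-65/32,-2,-1,0]  so -4161/2048
G_15 [RRRBBBBBRBBBBBB]  L=[-3,-5/2,-9/4,-17/8,-33/16,-131/64,-261/128,-521/256,-1041/512,-2081/1024,-4161/2048]  R=[-65/32,-2,-1,0]  so -8321/4096

-8321/4096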